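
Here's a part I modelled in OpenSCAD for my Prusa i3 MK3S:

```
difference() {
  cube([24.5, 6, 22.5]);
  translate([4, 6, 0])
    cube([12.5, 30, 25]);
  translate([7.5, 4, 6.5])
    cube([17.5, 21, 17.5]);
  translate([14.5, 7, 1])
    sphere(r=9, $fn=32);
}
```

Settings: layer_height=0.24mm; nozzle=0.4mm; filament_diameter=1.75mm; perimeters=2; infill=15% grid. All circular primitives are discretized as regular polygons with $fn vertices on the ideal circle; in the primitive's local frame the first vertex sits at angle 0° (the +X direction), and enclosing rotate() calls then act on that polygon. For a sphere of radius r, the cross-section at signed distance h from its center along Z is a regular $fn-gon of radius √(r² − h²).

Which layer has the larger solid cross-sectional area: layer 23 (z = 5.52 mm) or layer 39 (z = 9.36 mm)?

layer 39 (z = 9.36 mm)

Layer 23 (z = 5.52): the cube is present — its section is the full 24.5×6 rectangle (area 147.00 mm²); the cube at (4, 6) (footprint 12.5×30) is included at this height (area 375.00 mm²); the cube at (7.5, 4) does not reach this height (z outside [6.5, 24]); the sphere at (14.5, 7): section is a regular 32-gon, circumradius = √(r²−h²) = √(9²−4.52²) = 7.783 (area = (32/2)·7.783²·sin(360°/32) = 189.06 mm²); After the difference (first − rest): starting from the 24.5×6 cube (147.00 mm²), the 12.5×30 cube at (4, 6) misses the remaining region (no effect); the r=9 sphere at (14.5, 7) partially overlaps it — only the 75.65 mm² overlap (of its 189.06 mm²) is removed, clipping the outline — area = 71.35 mm². So its area = 71.35 mm². Layer 39 (z = 9.36): the cube (footprint 24.5×6) is included at this height (area 147.00 mm²); the cube at (4, 6) is present — its section is the full 12.5×30 rectangle (area 375.00 mm²); the cube at (7.5, 4) (footprint 17.5×21) is included at this height (area 367.50 mm²); the r=9 sphere at (14.5, 7) slices to a regular 32-gon of circumradius 3.333 (√(r²−h²) with h=8.36 from center) (area = (32/2)·3.333²·sin(360°/32) = 34.68 mm²); Taking the first minus the rest: starting from the 24.5×6 cube (147.00 mm²), the 12.5×30 cube at (4, 6) misses the remaining region (no effect); the 17.5×21 cube at (7.5, 4) partially overlaps it — only the 34.00 mm² overlap (of its 367.50 mm²) is removed, clipping the outline; the r=9 sphere at (14.5, 7) partially overlaps it — only the 0.62 mm² overlap (of its 34.68 mm²) is removed, clipping the outline — area = 112.38 mm². So its area = 112.38 mm². Layer 39 is larger (112.38 vs 71.35 mm²).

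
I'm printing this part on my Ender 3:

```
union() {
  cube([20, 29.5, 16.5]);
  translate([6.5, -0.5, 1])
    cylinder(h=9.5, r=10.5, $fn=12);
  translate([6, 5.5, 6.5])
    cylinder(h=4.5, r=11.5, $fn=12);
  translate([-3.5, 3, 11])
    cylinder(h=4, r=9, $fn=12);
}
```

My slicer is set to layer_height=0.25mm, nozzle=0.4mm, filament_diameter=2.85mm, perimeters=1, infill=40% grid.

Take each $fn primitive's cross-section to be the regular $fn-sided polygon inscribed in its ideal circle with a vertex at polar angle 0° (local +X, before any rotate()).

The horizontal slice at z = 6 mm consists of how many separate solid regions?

1

At z = 6 mm: the 20×29.5 cube contributes its full rectangle; the r=10.5 cylinder at (6.5, -0.5) gives a regular 12-gon of circumradius 10.5 (constant along its height); the cylinder at (6, 5.5) does not reach this height (z outside [6.5, 11]); the cylinder at (-3.5, 3) is absent (z outside [11, 15]); Taking the union: the regions partially overlap (shared area 136.24 mm²), so overlapping operands fuse into one piece — 1 connected region. The result has 1 disconnected region.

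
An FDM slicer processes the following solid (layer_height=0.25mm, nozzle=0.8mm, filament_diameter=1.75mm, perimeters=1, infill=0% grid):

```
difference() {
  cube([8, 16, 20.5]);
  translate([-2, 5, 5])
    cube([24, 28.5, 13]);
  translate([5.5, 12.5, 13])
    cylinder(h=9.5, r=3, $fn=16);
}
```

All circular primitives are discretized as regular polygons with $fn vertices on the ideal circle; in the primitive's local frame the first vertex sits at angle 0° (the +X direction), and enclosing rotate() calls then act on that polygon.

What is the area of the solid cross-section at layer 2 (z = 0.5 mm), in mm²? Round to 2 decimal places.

At z = 0.5 mm: the cube (footprint 8×16) is included at this height (area 128.00 mm²); the cube at (-2, 5) does not reach this height (z outside [5, 18]); the cylinder at (5.5, 12.5) does not reach this height (z outside [13, 22.5]); Subtracting the remaining from the first: none of the subtracted shapes is present at this height, so the 8×16 cube is unchanged — area = 128.00 mm². Overall, the cross-section is a single solid region. Net area = 128.00 mm².

128.00 mm²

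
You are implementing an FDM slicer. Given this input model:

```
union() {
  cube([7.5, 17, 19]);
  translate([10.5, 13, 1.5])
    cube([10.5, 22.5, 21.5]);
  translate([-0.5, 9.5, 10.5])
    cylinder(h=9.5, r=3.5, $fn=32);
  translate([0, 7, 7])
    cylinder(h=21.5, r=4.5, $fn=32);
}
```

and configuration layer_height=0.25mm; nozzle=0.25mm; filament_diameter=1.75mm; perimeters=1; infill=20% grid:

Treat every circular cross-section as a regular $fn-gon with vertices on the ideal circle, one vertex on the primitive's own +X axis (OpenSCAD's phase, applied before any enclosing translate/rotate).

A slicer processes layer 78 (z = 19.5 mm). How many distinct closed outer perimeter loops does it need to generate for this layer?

At z = 19.5 mm: the cube is absent (z outside [0, 19]); the cube at (10.5, 13) is present — its section is the full 10.5×22.5 rectangle; the cylinder at (-0.5, 9.5): section is a regular 32-gon, circumradius r=3.5; the cylinder at (0, 7): section is a regular 32-gon, circumradius r=4.5; Combining (union): the regions partially overlap (shared area 29.09 mm²), so overlapping operands fuse into one piece — 2 connected regions. The result has 2 disconnected regions.

2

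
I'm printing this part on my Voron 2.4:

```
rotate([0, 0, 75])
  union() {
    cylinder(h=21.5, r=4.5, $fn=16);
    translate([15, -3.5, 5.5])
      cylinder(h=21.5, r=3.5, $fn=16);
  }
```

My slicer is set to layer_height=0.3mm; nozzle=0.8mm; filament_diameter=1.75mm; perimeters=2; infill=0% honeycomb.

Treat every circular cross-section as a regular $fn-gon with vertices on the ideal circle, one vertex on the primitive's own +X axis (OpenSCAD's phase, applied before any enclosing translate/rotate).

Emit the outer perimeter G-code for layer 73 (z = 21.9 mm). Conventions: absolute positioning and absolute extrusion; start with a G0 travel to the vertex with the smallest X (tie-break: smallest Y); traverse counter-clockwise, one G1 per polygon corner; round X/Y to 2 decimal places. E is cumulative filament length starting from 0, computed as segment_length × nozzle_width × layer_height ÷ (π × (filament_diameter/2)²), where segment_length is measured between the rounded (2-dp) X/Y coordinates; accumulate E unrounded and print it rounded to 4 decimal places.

At z = 21.9 mm: the cylinder is not intersected at this z (z outside [0, 21.5]); the r=3.5 cylinder at (15, -3.5) contributes a regular 16-gon of circumradius 3.5; Merging all regions: only the r=3.5 cylinder at (15, -3.5) is present, so the union is just that shape — 1 connected region; (whole slice rotated 75° about Z — lengths, areas and connectivity unchanged). The outline is a single polygon with 16 vertices. Extrusion per mm of travel: 0.8 × 0.3 / (π × 0.875²) = 0.099780. Accumulating E over each segment gives final E = 2.1796.

G0 X3.79 Y13.13 Z21.90
G1 X4.23 Y11.83 E0.1369
G1 X5.13 Y10.81 E0.2727
G1 X6.36 Y10.20 E0.4097
G1 X7.72 Y10.11 E0.5457
G1 X9.01 Y10.55 E0.6817
G1 X10.04 Y11.45 E0.8181
G1 X10.64 Y12.68 E0.9547
G1 X10.73 Y14.04 E1.0907
G1 X10.29 Y15.33 E1.2267
G1 X9.39 Y16.36 E1.3632
G1 X8.17 Y16.96 E1.4988
G1 X6.81 Y17.05 E1.6348
G1 X5.51 Y16.61 E1.7718
G1 X4.49 Y15.71 E1.9075
G1 X3.88 Y14.49 E2.0436
G1 X3.79 Y13.13 E2.1796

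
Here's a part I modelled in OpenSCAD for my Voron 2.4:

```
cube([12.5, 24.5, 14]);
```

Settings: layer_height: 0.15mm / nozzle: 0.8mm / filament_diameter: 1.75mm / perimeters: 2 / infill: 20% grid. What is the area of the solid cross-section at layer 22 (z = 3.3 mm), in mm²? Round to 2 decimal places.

At z = 3.3 mm: the 12.5×24.5 cube contributes its full rectangle (area 306.25 mm²). Overall, the cross-section is a single solid region. Net area = 306.25 mm².

306.25 mm²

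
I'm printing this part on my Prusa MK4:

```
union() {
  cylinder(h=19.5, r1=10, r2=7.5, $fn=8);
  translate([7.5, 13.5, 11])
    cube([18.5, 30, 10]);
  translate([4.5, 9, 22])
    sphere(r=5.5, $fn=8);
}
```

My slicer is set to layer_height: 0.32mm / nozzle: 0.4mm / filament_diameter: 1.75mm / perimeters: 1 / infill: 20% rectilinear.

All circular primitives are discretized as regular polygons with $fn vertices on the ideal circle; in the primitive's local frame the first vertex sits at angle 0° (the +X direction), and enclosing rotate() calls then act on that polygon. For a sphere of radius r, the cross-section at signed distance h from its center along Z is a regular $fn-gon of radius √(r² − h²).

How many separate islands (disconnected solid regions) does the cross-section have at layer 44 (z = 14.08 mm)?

At z = 14.08 mm: the cone (r1=10→r2=7.5) has section circumradius 8.195 here — a regular 8-gon; the cube at (7.5, 13.5) (footprint 18.5×30) is included at this height; the sphere at (4.5, 9) does not reach this height (|z−center|=7.920 > r=5.5); Combining (union): the 2 present regions are separate (no shared area or edge), so areas and boundary lengths simply add and each stays a separate island — 2 connected regions. Overall, the cross-section has 2 separate islands. Island count = 2.

2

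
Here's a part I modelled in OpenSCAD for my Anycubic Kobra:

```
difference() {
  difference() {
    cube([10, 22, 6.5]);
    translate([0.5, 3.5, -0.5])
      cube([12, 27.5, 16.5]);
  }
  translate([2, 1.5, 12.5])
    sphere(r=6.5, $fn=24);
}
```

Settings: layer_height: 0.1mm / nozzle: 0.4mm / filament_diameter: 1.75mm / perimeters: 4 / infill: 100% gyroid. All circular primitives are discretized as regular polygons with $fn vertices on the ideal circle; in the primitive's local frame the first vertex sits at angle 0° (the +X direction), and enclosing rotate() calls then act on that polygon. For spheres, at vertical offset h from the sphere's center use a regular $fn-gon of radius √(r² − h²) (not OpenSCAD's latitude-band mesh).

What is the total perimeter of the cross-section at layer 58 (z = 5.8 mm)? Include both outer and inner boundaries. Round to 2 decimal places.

At z = 5.8 mm: the cube is present — its section is the full 10×22 rectangle (perimeter 64.00 mm); the 12×27.5 cube at (0.5, 3.5) contributes its full rectangle (perimeter 79.00 mm); Taking the first minus the rest: starting from the 10×22 cube, the 12×27.5 cube at (0.5, 3.5) partially overlaps it — only the 175.75 mm² overlap (of its 330.00 mm²) is removed, clipping the outline — boundary = 64.00 mm; the sphere at (2, 1.5) is absent (|z−center|=6.700 > r=6.5); After the difference (first − rest): none of the subtracted shapes is present at this height, so that combined region is unchanged — boundary = 64.00 mm. Overall, the cross-section is a single solid region. Total boundary length (outer) = 64.00 mm.

64.00 mm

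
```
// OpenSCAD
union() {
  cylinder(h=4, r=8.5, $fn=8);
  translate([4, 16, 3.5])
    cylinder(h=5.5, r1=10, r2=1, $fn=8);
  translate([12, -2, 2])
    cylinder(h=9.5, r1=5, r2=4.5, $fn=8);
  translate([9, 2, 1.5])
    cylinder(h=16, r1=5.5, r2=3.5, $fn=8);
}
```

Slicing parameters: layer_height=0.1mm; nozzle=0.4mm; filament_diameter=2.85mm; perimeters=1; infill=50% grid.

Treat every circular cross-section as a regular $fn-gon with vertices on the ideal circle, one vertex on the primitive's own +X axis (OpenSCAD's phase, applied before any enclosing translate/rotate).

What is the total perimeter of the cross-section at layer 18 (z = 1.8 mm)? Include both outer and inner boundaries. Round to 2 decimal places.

At z = 1.8 mm: the r=8.5 cylinder contributes a regular 8-gon of circumradius 8.5 (perimeter = 2·8·8.500·sin(180°/8) = 52.04 mm); the cone at (4, 16) does not reach this height (z outside [3.5, 9]); the cone at (12, -2) is absent (z outside [2, 11.5]); the cone at (9, 2): at t=0.019 of its height the radius interpolates to r₁+(r₂−r₁)t = 5.463, giving a regular 8-gon of that circumradius (perimeter = 2·8·5.463·sin(180°/8) = 33.45 mm); Combining (union): the regions partially overlap (shared area 25.64 mm²), so the edge portions inside another operand are dropped and the merged outline is re-measured after clipping — boundary = 64.28 mm. Overall, the cross-section is a single solid region. Total boundary length (outer) = 64.28 mm.

64.28 mm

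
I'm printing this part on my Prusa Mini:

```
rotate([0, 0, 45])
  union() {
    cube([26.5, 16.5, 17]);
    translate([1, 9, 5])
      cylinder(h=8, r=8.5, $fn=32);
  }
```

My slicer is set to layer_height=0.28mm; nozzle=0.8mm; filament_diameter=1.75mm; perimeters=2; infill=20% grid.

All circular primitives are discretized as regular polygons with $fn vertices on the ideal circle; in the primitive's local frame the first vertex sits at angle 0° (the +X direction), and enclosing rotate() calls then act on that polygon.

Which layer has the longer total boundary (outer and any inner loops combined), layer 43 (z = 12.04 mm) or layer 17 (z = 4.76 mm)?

layer 43 (z = 12.04 mm)

Layer 43 (z = 12.04): the 26.5×16.5 cube contributes its full rectangle (perimeter 86.00 mm); the cylinder at (1, 9): section is a regular 32-gon, circumradius r=8.5 (perimeter = 2·32·8.500·sin(180°/32) = 53.32 mm); Taking the union: the regions partially overlap (shared area 126.13 mm²), so the edge portions inside another operand are dropped and the merged outline is re-measured after clipping — boundary = 94.92 mm; (whole slice rotated 45° about Z — lengths, areas and connectivity unchanged). So its perimeter = 94.92 mm. Layer 17 (z = 4.76): the cube is present — its section is the full 26.5×16.5 rectangle (perimeter 86.00 mm); the cylinder at (1, 9) is absent (z outside [5, 13]); Combining (union): only the 26.5×16.5 cube is present, so the union is just that shape — boundary = 86.00 mm; (rotated 45° about Z; rotation is an isometry so areas/perimeters/island counts are preserved). So its perimeter = 86.00 mm. Layer 43 is larger (94.92 vs 86.00 mm).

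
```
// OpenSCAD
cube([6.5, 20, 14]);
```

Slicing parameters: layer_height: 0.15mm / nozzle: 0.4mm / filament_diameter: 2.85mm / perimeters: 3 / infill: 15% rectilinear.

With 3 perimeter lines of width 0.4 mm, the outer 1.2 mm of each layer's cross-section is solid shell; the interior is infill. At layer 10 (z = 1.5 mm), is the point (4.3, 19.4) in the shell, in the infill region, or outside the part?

shell

At z = 1.5 mm: the cube (footprint 6.5×20) is included at this height. Overall, the cross-section is a single solid region. The nearest boundary edge runs (6.50, 20.00)→(0.00, 20.00); distance from the point to it = 0.60 mm. The point is inside the cross-section, 0.60 mm from the nearest boundary — within the 1.2 mm shell band (3 × 0.4).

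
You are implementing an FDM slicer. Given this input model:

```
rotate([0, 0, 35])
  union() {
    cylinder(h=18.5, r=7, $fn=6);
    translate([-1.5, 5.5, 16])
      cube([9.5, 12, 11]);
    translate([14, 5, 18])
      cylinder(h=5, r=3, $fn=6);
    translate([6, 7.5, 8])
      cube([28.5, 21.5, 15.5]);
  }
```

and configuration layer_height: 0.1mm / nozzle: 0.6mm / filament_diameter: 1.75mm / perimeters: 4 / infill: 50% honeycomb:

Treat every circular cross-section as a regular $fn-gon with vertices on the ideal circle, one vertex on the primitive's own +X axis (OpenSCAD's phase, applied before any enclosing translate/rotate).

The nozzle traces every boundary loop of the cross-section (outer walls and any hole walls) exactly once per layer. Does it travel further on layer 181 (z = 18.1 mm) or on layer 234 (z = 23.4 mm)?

Layer 181 (z = 18.1): the cylinder: section is a regular 6-gon, circumradius r=7 (perimeter = 2·6·7.000·sin(180°/6) = 42.00 mm); the 9.5×12 cube at (-1.5, 5.5) contributes its full rectangle (perimeter 43.00 mm); the r=3 cylinder at (14, 5) contributes a regular 6-gon of circumradius 3 (perimeter = 2·6·3.000·sin(180°/6) = 18.00 mm); the cube at (6, 7.5) (footprint 28.5×21.5) is included at this height (perimeter 100.00 mm); Merging all regions: the regions partially overlap (shared area 23.20 mm²), so the edge portions inside another operand are dropped and the merged outline is re-measured after clipping — boundary = 161.12 mm; (rotated 35° about Z; rotation is an isometry so areas/perimeters/island counts are preserved). So its perimeter = 161.12 mm. Layer 234 (z = 23.4): the cylinder is not intersected at this z (z outside [0, 18.5]); the cube at (-1.5, 5.5) is present — its section is the full 9.5×12 rectangle (perimeter 43.00 mm); the cylinder at (14, 5) is absent (z outside [18, 23]); the 28.5×21.5 cube at (6, 7.5) contributes its full rectangle (perimeter 100.00 mm); Combining (union): the regions partially overlap (shared area 20.00 mm²), so the edge portions inside another operand are dropped and the merged outline is re-measured after clipping — boundary = 119.00 mm; (rotated 35° about Z; rotation is an isometry so areas/perimeters/island counts are preserved). So its perimeter = 119.00 mm. Layer 181 is larger (161.12 vs 119.00 mm).

layer 181 (z = 18.1 mm)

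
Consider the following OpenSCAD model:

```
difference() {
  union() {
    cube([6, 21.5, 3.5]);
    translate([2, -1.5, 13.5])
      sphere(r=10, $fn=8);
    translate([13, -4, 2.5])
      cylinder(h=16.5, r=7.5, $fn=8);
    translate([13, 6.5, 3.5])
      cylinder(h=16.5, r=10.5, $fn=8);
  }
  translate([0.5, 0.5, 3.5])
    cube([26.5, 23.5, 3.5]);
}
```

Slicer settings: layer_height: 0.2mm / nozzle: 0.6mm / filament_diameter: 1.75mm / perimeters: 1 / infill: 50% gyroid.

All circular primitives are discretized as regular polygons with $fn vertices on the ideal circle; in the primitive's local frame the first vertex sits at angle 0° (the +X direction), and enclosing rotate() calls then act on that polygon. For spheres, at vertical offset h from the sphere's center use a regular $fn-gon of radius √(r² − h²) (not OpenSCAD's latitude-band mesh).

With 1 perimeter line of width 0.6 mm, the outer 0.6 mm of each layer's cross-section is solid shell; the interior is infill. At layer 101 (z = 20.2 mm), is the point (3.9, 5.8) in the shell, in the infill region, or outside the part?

outside

At z = 20.2 mm: the cube is absent (z outside [0, 3.5]); the r=10 sphere at (2, -1.5) slices to a regular 8-gon of circumradius 7.424 (√(r²−h²) with h=6.7 from center); the cylinder at (13, -4) is absent (z outside [2.5, 19]); the cylinder at (13, 6.5) is not intersected at this z (z outside [3.5, 20]); Taking the union: only the r=10 sphere at (2, -1.5) is present, so the union is just that shape — 1 connected region; the cube at (0.5, 0.5) is absent (z outside [3.5, 7]); After the difference (first − rest): none of the subtracted shapes is present at this height, so the result so far is unchanged — 1 connected region. Overall, the cross-section is a single solid region. The nearest boundary edge runs (7.25, 3.75)→(2.00, 5.92); distance from the point to it = 0.61 mm. The point is not inside any of the regions above, so it lies outside the cross-section (0.61 mm from the nearest boundary).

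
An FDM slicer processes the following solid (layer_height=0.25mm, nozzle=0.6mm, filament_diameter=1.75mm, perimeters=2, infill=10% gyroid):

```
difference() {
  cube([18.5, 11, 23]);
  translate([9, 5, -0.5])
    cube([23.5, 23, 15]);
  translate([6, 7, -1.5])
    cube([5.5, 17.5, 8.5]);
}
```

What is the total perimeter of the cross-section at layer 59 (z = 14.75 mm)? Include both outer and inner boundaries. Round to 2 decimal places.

59.00 mm

At z = 14.75 mm: the cube is present — its section is the full 18.5×11 rectangle (perimeter 59.00 mm); the cube at (9, 5) is not intersected at this z (z outside [-0.5, 14.5]); the cube at (6, 7) is not intersected at this z (z outside [-1.5, 7]); Taking the first minus the rest: none of the subtracted shapes is present at this height, so the 18.5×11 cube is unchanged — boundary = 59.00 mm. Overall, the cross-section is a single solid region. Total boundary length (outer) = 59.00 mm.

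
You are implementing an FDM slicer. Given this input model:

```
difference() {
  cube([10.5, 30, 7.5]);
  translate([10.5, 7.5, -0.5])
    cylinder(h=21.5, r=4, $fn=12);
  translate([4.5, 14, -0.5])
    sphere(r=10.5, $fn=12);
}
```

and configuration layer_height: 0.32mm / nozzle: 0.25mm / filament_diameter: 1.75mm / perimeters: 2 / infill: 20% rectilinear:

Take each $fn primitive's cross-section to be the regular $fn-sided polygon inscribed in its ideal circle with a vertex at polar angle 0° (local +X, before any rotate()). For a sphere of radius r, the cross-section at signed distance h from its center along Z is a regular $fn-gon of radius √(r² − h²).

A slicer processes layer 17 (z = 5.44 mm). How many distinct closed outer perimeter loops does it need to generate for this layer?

At z = 5.44 mm: the cube (footprint 10.5×30) is included at this height; the cylinder at (10.5, 7.5): section is a regular 12-gon, circumradius r=4; the sphere at (4.5, 14): section is a regular 12-gon, circumradius = √(r²−h²) = √(10.5²−5.94²) = 8.658; Subtracting the remaining from the first: starting from the 10.5×30 cube, the r=4 cylinder at (10.5, 7.5) partially overlaps it — only the 24.00 mm² overlap (of its 48.00 mm²) is removed, clipping the outline; the r=10.5 sphere at (4.5, 14) partially overlaps it — only the 149.69 mm² overlap (of its 224.90 mm²) is removed, clipping the outline — 2 connected regions. The result has 2 disconnected regions.

2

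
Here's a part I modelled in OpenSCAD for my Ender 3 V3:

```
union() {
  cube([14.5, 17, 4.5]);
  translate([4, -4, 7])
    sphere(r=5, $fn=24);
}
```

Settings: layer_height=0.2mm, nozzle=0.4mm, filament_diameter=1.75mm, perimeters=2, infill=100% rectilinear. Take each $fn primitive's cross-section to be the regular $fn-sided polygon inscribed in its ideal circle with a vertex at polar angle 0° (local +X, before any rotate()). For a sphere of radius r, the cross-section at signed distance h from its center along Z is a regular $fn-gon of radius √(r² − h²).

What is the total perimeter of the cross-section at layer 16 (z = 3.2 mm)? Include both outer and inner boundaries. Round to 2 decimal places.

At z = 3.2 mm: the cube is present — its section is the full 14.5×17 rectangle (perimeter 63.00 mm); the sphere at (4, -4): section is a regular 24-gon, circumradius = √(r²−h²) = √(5²−3.8²) = 3.250 (perimeter = 2·24·3.250·sin(180°/24) = 20.36 mm); Taking the union: the 2 present regions are separate (no shared area or edge), so areas and boundary lengths simply add and each stays a separate island — boundary = 83.36 mm. Overall, the cross-section has 2 separate islands. Total boundary length (outer) = 83.36 mm.

83.36 mm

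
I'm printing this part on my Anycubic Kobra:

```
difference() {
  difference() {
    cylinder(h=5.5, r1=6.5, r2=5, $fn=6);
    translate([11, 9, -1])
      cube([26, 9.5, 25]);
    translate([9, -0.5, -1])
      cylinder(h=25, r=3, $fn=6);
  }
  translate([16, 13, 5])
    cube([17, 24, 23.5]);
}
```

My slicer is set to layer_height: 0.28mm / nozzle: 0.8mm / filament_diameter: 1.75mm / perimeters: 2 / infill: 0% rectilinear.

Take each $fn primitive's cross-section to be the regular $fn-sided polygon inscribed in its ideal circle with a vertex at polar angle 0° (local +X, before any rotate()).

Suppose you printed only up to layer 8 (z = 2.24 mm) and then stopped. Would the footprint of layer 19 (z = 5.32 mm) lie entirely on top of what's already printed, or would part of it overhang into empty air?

Compare the two slices. At z = 2.24: the cone contributes a regular 6-gon of circumradius 5.889 (interpolated between r1=6.5 and r2=5 at t=0.407) (area = (6/2)·5.889²·sin(360°/6) = 90.10 mm²); the cube at (11, 9) (footprint 26×9.5) is included at this height (area 247.00 mm²); the cylinder at (9, -0.5): section is a regular 6-gon, circumradius r=3 (area = (6/2)·3.000²·sin(360°/6) = 23.38 mm²); After the difference (first − rest): starting from the cone (90.10 mm²), the 26×9.5 cube at (11, 9) misses the remaining region (no effect); the r=3 cylinder at (9, -0.5) misses the remaining region (no effect) — area = 90.10 mm²; the cube at (16, 13) is not intersected at this z (z outside [5, 28.5]); Taking the first minus the rest: none of the subtracted shapes is present at this height, so the result so far is unchanged — area = 90.10 mm². At z = 5.32: the cone contributes a regular 6-gon of circumradius 5.049 (interpolated between r1=6.5 and r2=5 at t=0.967) (area = (6/2)·5.049²·sin(360°/6) = 66.23 mm²); the 26×9.5 cube at (11, 9) contributes its full rectangle (area 247.00 mm²); the r=3 cylinder at (9, -0.5) gives a regular 6-gon of circumradius 3 (constant along its height) (area = (6/2)·3.000²·sin(360°/6) = 23.38 mm²); Subtracting the remaining from the first: starting from the cone (66.23 mm²), the 26×9.5 cube at (11, 9) misses the remaining region (no effect); the r=3 cylinder at (9, -0.5) misses the remaining region (no effect) — area = 66.23 mm²; the 17×24 cube at (16, 13) contributes its full rectangle (area 408.00 mm²); Taking the first minus the rest: starting from the result so far (66.23 mm²), the 17×24 cube at (16, 13) misses the remaining region (no effect) — area = 66.23 mm². Checking containment: the cross-section at z = 5.32 is a subset of the cross-section at z = 2.24.

entirely on top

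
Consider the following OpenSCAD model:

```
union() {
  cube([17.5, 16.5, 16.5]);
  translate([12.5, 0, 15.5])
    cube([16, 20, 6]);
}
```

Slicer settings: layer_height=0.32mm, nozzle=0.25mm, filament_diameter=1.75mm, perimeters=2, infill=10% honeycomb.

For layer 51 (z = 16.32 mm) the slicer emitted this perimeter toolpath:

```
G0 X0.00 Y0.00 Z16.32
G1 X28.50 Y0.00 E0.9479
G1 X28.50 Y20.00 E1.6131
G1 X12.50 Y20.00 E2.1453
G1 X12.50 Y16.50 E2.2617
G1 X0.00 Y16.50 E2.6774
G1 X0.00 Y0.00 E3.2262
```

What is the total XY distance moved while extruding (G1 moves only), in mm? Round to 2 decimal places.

Sum the Euclidean lengths of each G1 segment: total = 97.00 mm.

97.00 mm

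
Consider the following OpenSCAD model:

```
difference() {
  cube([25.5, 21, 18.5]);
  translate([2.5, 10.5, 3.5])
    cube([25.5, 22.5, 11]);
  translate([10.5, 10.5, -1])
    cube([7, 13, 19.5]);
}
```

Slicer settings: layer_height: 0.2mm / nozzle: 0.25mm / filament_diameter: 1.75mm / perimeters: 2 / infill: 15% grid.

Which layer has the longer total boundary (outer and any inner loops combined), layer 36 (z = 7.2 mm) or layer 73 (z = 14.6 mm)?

layer 73 (z = 14.6 mm)

Layer 36 (z = 7.2): the cube is present — its section is the full 25.5×21 rectangle (perimeter 93.00 mm); the cube at (2.5, 10.5) (footprint 25.5×22.5) is included at this height (perimeter 96.00 mm); the cube at (10.5, 10.5) is present — its section is the full 7×13 rectangle (perimeter 40.00 mm); Taking the first minus the rest: starting from the 25.5×21 cube, the 25.5×22.5 cube at (2.5, 10.5) partially overlaps it — only the 241.50 mm² overlap (of its 573.75 mm²) is removed, clipping the outline; the 7×13 cube at (10.5, 10.5) misses the remaining region (no effect) — boundary = 93.00 mm. So its perimeter = 93.00 mm. Layer 73 (z = 14.6): the 25.5×21 cube contributes its full rectangle (perimeter 93.00 mm); the cube at (2.5, 10.5) is not intersected at this z (z outside [3.5, 14.5]); the cube at (10.5, 10.5) (footprint 7×13) is included at this height (perimeter 40.00 mm); Taking the first minus the rest: starting from the 25.5×21 cube, the 7×13 cube at (10.5, 10.5) partially overlaps it — only the 73.50 mm² overlap (of its 91.00 mm²) is removed, clipping the outline — boundary = 114.00 mm. So its perimeter = 114.00 mm. Layer 73 is larger (114.00 vs 93.00 mm).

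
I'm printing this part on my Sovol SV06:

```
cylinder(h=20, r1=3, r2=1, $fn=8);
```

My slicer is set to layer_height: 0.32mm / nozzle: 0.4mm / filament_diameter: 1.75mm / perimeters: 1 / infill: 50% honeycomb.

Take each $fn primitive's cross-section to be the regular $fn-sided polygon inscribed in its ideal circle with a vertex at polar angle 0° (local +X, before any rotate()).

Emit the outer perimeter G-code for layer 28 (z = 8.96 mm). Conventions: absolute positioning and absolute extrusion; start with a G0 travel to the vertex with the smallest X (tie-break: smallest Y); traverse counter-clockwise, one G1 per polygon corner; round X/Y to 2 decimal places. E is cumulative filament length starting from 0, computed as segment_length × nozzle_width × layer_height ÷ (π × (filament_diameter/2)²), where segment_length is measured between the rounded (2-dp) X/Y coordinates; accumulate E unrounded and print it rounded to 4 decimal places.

G0 X-2.10 Y0.00 Z8.96
G1 X-1.49 Y-1.49 E0.0857
G1 X0.00 Y-2.10 E0.1714
G1 X1.49 Y-1.49 E0.2570
G1 X2.10 Y0.00 E0.3427
G1 X1.49 Y1.49 E0.4284
G1 X0.00 Y2.10 E0.5141
G1 X-1.49 Y1.49 E0.5998
G1 X-2.10 Y0.00 E0.6854

At z = 8.96 mm: the cone contributes a regular 8-gon of circumradius 2.104 (interpolated between r1=3 and r2=1 at t=0.448). The outline is a single polygon with 8 vertices. Extrusion per mm of travel: 0.4 × 0.32 / (π × 0.875²) = 0.053216. Accumulating E over each segment gives final E = 0.6854.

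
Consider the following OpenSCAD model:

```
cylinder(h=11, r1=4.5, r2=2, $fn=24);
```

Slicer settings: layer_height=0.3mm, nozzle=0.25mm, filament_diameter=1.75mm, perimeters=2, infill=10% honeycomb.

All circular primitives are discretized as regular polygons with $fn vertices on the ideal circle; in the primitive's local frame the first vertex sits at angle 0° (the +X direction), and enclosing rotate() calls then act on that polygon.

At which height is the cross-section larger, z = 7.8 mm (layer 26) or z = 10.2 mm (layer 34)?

layer 26 (z = 7.8 mm)

Layer 26 (z = 7.8): the cone: at t=0.709 of its height the radius interpolates to r₁+(r₂−r₁)t = 2.727, giving a regular 24-gon of that circumradius (area = (24/2)·2.727²·sin(360°/24) = 23.10 mm²). So its area = 23.10 mm². Layer 34 (z = 10.2): the cone contributes a regular 24-gon of circumradius 2.182 (interpolated between r1=4.5 and r2=2 at t=0.927) (area = (24/2)·2.182²·sin(360°/24) = 14.78 mm²). So its area = 14.78 mm². Layer 26 is larger (23.10 vs 14.78 mm²).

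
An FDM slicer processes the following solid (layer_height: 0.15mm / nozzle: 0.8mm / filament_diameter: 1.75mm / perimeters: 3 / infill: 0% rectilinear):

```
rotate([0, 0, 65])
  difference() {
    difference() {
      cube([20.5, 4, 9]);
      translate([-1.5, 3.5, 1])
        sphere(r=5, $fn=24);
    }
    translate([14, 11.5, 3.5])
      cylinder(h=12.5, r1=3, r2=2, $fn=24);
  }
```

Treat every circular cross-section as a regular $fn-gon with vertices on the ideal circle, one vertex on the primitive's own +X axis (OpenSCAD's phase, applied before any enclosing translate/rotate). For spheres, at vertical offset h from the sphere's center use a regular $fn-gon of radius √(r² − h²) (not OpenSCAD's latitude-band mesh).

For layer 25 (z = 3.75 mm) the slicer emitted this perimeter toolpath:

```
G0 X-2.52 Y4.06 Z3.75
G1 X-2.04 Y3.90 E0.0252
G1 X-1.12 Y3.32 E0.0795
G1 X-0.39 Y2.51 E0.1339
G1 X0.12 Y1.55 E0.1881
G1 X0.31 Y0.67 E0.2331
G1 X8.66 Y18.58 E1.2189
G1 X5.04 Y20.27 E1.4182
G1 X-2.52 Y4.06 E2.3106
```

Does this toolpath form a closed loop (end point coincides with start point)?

Start point (G0): (-2.52, 4.06). End point (last G1): the path returns to the start — closed.

yes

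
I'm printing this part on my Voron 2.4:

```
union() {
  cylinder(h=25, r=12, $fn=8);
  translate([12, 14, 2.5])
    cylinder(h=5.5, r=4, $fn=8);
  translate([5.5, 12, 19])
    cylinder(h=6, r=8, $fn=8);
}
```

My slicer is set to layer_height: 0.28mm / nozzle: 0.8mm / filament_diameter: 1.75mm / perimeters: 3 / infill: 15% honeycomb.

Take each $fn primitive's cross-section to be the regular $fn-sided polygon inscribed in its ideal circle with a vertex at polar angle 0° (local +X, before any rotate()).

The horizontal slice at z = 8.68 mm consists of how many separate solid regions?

At z = 8.68 mm: the cylinder: section is a regular 8-gon, circumradius r=12; the cylinder at (12, 14) is not intersected at this z (z outside [2.5, 8]); the cylinder at (5.5, 12) is absent (z outside [19, 25]); Combining (union): only the r=12 cylinder is present, so the union is just that shape — 1 connected region. The result has 1 disconnected region.

1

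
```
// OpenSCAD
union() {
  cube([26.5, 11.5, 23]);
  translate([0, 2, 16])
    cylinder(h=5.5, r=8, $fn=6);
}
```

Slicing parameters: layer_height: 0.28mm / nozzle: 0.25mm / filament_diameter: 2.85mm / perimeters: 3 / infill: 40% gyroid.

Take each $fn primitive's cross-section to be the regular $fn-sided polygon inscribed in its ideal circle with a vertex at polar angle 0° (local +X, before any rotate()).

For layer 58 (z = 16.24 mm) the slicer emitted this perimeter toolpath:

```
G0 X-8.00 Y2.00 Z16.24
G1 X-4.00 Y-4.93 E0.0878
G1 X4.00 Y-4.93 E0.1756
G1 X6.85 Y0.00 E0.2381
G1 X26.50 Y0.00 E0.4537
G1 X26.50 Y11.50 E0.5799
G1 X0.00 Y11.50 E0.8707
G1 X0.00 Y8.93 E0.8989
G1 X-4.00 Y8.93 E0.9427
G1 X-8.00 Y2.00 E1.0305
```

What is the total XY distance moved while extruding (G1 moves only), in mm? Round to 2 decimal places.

Sum the Euclidean lengths of each G1 segment: total = 93.92 mm.

93.92 mm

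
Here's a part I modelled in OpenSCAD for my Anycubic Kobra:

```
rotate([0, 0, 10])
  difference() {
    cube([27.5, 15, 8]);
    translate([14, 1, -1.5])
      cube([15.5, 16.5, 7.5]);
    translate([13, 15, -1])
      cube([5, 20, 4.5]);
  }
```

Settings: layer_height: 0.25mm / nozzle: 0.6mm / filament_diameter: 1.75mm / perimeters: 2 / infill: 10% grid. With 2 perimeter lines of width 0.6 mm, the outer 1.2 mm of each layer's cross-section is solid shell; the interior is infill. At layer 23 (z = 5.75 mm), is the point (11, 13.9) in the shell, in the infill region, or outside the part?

At z = 5.75 mm: the cube is present — its section is the full 27.5×15 rectangle; the 15.5×16.5 cube at (14, 1) contributes its full rectangle; the cube at (13, 15) does not reach this height (z outside [-1, 3.5]); Taking the first minus the rest: starting from the 27.5×15 cube, the 15.5×16.5 cube at (14, 1) partially overlaps it — only the 189.00 mm² overlap (of its 255.75 mm²) is removed, clipping the outline — 1 connected region; (whole slice rotated 10° about Z — lengths, areas and connectivity unchanged). Overall, the cross-section is a single solid region. Undo the 10° rotation: the query point maps to (13.247, 11.779) in the un-rotated model frame. The nearest boundary edge runs (14.00, 15.00)→(14.00, 1.00); distance from the point to it = 0.75 mm. The point is inside the cross-section, 0.75 mm from the nearest boundary — within the 1.2 mm shell band (2 × 0.6).

shell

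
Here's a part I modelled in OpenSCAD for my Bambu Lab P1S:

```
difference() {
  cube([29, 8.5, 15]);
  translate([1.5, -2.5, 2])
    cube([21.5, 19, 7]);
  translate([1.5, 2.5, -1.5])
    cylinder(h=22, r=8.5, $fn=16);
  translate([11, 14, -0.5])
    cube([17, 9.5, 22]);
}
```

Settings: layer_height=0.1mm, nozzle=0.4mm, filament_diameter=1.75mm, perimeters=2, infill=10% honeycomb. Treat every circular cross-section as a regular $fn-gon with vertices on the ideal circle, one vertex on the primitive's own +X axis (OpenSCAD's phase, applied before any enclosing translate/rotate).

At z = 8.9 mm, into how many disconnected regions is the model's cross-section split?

At z = 8.9 mm: the 29×8.5 cube contributes its full rectangle; the 21.5×19 cube at (1.5, -2.5) contributes its full rectangle; the r=8.5 cylinder at (1.5, 2.5) gives a regular 16-gon of circumradius 8.5 (constant along its height); the cube at (11, 14) (footprint 17×9.5) is included at this height; Subtracting the remaining from the first: starting from the 29×8.5 cube, the 21.5×19 cube at (1.5, -2.5) partially overlaps it — only the 182.75 mm² overlap (of its 408.50 mm²) is removed, clipping the outline; the r=8.5 cylinder at (1.5, 2.5) partially overlaps it — only the 12.75 mm² overlap (of its 221.19 mm²) is removed, clipping the outline; the 17×9.5 cube at (11, 14) misses the remaining region (no effect) — 1 connected region. The result has 1 disconnected region.

1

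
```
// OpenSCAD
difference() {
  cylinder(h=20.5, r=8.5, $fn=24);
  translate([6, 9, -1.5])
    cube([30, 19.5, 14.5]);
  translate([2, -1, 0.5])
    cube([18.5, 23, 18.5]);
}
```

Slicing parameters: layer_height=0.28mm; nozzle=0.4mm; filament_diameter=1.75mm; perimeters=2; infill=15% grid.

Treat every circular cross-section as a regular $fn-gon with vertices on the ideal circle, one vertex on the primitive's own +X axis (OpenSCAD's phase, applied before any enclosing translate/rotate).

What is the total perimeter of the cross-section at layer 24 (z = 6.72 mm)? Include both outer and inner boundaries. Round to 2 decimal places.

56.55 mm

At z = 6.72 mm: the cylinder: section is a regular 24-gon, circumradius r=8.5 (perimeter = 2·24·8.500·sin(180°/24) = 53.25 mm); the cube at (6, 9) is present — its section is the full 30×19.5 rectangle (perimeter 99.00 mm); the cube at (2, -1) is present — its section is the full 18.5×23 rectangle (perimeter 83.00 mm); Subtracting the remaining from the first: starting from the r=8.5 cylinder, the 30×19.5 cube at (6, 9) misses the remaining region (no effect); the 18.5×23 cube at (2, -1) partially overlaps it — only the 45.80 mm² overlap (of its 425.50 mm²) is removed, clipping the outline — boundary = 56.55 mm. Overall, the cross-section is a single solid region. Total boundary length (outer) = 56.55 mm.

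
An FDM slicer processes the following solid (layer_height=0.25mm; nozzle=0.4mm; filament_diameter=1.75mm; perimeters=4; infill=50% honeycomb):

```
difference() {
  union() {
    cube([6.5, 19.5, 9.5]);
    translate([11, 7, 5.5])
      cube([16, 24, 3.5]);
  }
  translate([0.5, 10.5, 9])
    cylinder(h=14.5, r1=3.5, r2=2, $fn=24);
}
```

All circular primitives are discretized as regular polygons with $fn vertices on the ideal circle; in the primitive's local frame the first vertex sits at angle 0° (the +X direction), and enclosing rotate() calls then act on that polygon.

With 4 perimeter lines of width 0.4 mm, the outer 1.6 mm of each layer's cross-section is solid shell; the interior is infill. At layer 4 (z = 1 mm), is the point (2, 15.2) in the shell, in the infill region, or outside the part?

infill

At z = 1 mm: the 6.5×19.5 cube contributes its full rectangle; the cube at (11, 7) is not intersected at this z (z outside [5.5, 9]); Taking the union: only the 6.5×19.5 cube is present, so the union is just that shape — 1 connected region; the cone at (0.5, 10.5) is not intersected at this z (z outside [9, 23.5]); After the difference (first − rest): none of the subtracted shapes is present at this height, so that combined region is unchanged — 1 connected region. Overall, the cross-section is a single solid region. The nearest boundary edge runs (0.00, 19.50)→(0.00, 0.00); distance from the point to it = 2.00 mm. The point is inside the cross-section and 2.00 mm from the nearest boundary — more than the 1.6 mm shell width (4 × 0.4), so it's in the infill interior.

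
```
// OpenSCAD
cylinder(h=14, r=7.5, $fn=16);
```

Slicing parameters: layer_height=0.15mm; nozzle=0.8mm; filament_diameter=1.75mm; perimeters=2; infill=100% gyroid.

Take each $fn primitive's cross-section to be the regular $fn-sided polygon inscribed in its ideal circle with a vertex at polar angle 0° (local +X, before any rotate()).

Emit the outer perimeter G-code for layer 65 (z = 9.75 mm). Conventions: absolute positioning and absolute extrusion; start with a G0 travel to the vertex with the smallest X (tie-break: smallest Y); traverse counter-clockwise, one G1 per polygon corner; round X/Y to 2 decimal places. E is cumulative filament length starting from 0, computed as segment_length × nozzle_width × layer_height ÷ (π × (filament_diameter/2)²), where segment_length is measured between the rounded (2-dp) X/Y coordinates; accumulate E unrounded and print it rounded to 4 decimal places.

G0 X-7.50 Y0.00 Z9.75
G1 X-6.93 Y-2.87 E0.1460
G1 X-5.30 Y-5.30 E0.2920
G1 X-2.87 Y-6.93 E0.4379
G1 X0.00 Y-7.50 E0.5839
G1 X2.87 Y-6.93 E0.7299
G1 X5.30 Y-5.30 E0.8759
G1 X6.93 Y-2.87 E1.0219
G1 X7.50 Y0.00 E1.1679
G1 X6.93 Y2.87 E1.3138
G1 X5.30 Y5.30 E1.4598
G1 X2.87 Y6.93 E1.6058
G1 X0.00 Y7.50 E1.7518
G1 X-2.87 Y6.93 E1.8978
G1 X-5.30 Y5.30 E2.0437
G1 X-6.93 Y2.87 E2.1897
G1 X-7.50 Y0.00 E2.3357

At z = 9.75 mm: the cylinder: section is a regular 16-gon, circumradius r=7.5. The outline is a single polygon with 16 vertices. Extrusion per mm of travel: 0.8 × 0.15 / (π × 0.875²) = 0.049890. Accumulating E over each segment gives final E = 2.3357.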